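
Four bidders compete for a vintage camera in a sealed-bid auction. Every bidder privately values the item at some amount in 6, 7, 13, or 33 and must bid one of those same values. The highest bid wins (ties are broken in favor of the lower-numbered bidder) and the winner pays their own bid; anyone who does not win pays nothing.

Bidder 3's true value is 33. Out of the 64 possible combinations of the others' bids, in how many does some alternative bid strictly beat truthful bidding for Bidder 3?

12

Others bid (6, 6, 6): truth gives 0; bid 7 gives 26 > 0. Violating.
Others bid (6, 6, 7): truth gives 0; bid 7 gives 26 > 0. Violating.
Others bid (6, 6, 13): truth gives 0; bid 13 gives 20 > 0. Violating.
Others bid (6, 7, 6): truth gives 0; bid 13 gives 20 > 0. Violating.
Others bid (6, 6, 33): truth gives 0; no alternative beats it.
Others bid (6, 7, 33): truth gives 0; no alternative beats it.
(Checking all 64 profiles: 12 have a profitable deviation, 52 do not.)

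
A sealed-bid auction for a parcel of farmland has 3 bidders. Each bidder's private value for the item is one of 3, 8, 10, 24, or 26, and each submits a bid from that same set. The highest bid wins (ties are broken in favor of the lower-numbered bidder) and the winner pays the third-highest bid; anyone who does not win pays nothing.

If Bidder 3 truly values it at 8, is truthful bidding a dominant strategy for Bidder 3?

Consider the case where Bidder 1 bids 3 and Bidder 2 bids 8.
Truthful bid 8: loses, pays 0, utility 0.
Bid 10 instead: wins, pays 3, utility 8 - 3 = 5.
Since 5 > 0, bidding 10 is strictly better here, so truthful bidding is not dominant.

No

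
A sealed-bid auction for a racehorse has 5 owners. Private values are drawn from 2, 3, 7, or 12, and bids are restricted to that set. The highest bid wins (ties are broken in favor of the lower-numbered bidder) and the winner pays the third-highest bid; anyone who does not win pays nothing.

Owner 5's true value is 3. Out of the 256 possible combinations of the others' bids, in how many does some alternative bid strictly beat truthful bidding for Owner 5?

8

Others bid (2, 2, 2, 3): truth gives 0; bid 7 gives 1 > 0. Violating.
Others bid (2, 2, 2, 7): truth gives 0; bid 12 gives 1 > 0. Violating.
Others bid (2, 2, 3, 2): truth gives 0; bid 7 gives 1 > 0. Violating.
Others bid (2, 2, 7, 2): truth gives 0; bid 12 gives 1 > 0. Violating.
Others bid (2, 2, 2, 2): truth gives 1; no alternative beats it.
Others bid (2, 2, 2, 12): truth gives 0; no alternative beats it.
(Checking all 256 profiles: 8 have a profitable deviation, 248 do not.)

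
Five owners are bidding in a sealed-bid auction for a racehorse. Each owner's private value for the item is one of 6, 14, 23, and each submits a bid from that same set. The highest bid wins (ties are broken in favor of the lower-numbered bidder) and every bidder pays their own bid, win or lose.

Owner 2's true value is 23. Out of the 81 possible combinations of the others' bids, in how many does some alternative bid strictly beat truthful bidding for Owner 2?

35

Others bid (6, 6, 6, 6): truth gives 0; bid 14 gives 9 > 0. Violating.
Others bid (6, 6, 6, 14): truth gives 0; bid 14 gives 9 > 0. Violating.
Others bid (6, 6, 14, 6): truth gives 0; bid 14 gives 9 > 0. Violating.
Others bid (6, 6, 14, 14): truth gives 0; bid 14 gives 9 > 0. Violating.
Others bid (6, 6, 6, 23): truth gives 0; no alternative beats it.
Others bid (6, 6, 14, 23): truth gives 0; no alternative beats it.
(Checking all 81 profiles: 35 have a profitable deviation, 46 do not.)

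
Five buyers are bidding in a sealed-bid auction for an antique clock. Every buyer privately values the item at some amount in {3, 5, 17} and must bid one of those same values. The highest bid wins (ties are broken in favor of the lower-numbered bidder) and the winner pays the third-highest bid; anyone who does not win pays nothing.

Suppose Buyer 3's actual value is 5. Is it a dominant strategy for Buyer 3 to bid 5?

No

Consider the case where Buyer 1 bids 3, Buyer 2 bids 3, Buyer 4 bids 3 and Buyer 5 bids 17.
Truthful bid 5: loses, pays 0, utility 0.
Bid 17 instead: wins, pays 3, utility 5 - 3 = 2.
Since 2 > 0, bidding 17 is strictly better here, so truthful bidding is not dominant.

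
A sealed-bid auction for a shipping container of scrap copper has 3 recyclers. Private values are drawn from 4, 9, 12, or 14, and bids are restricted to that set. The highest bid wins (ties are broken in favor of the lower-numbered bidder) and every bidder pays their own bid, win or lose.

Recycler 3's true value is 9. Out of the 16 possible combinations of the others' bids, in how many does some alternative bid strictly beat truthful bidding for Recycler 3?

15

Others bid (4, 9): truth gives -9; bid 12 gives -3 > -9. Violating.
Others bid (4, 12): truth gives -9; bid 4 gives -4 > -9. Violating.
Others bid (4, 14): truth gives -9; bid 4 gives -4 > -9. Violating.
Others bid (9, 4): truth gives -9; bid 12 gives -3 > -9. Violating.
Others bid (4, 4): truth gives 0; no alternative beats it.
(Checking all 16 profiles: 15 have a profitable deviation, 1 does not.)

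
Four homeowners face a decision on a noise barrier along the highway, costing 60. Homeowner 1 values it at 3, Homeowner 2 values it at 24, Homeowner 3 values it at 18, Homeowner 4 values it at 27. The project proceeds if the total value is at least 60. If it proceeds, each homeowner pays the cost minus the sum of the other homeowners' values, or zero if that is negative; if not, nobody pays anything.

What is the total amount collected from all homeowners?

Total value 72 ≥ cost 60, so it is built.
Homeowner 1: others sum to 69; max(0, 60 - 69) = 0.
Homeowner 2: others sum to 48; max(0, 60 - 48) = 12.
Homeowner 3: others sum to 54; max(0, 60 - 54) = 6.
Homeowner 4: others sum to 45; max(0, 60 - 45) = 15.
Total collected = 0 + 12 + 6 + 15 = 33.

33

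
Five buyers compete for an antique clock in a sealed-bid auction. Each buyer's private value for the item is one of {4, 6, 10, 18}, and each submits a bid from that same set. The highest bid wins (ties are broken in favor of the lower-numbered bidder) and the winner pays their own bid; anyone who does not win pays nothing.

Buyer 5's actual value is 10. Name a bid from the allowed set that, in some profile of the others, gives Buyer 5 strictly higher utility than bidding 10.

Suppose Buyer 1 bids 4, Buyer 2 bids 4, Buyer 3 bids 4 and Buyer 4 bids 4.
Bid 10: wins, pays 10, utility 10 - 10 = 0.
Bid 6: wins, pays 6, utility 10 - 6 = 4.
So bidding 6 beats truth here (4 > 0).

6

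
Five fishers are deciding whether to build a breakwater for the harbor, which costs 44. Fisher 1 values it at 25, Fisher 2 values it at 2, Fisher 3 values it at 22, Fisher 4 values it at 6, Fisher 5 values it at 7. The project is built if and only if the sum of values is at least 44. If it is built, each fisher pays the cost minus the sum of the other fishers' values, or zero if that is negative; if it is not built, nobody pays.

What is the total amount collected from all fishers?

Total value 62 ≥ cost 44, so it is built.
Fisher 1: others sum to 37; max(0, 44 - 37) = 7.
Fisher 2: others sum to 60; max(0, 44 - 60) = 0.
Fisher 3: others sum to 40; max(0, 44 - 40) = 4.
Fisher 4: others sum to 56; max(0, 44 - 56) = 0.
Fisher 5: others sum to 55; max(0, 44 - 55) = 0.
Total collected = 7 + 0 + 4 + 0 + 0 = 11.

11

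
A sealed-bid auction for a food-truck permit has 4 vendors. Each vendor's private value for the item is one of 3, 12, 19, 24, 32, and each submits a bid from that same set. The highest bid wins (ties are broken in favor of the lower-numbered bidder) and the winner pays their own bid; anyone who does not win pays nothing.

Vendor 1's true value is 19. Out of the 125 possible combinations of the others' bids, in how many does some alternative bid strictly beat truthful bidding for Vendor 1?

Others bid (3, 3, 3): truth gives 0; bid 3 gives 16 > 0. Violating.
Others bid (3, 3, 12): truth gives 0; bid 12 gives 7 > 0. Violating.
Others bid (3, 12, 3): truth gives 0; bid 12 gives 7 > 0. Violating.
Others bid (3, 12, 12): truth gives 0; bid 12 gives 7 > 0. Violating.
Others bid (3, 3, 19): truth gives 0; no alternative beats it.
Others bid (3, 3, 24): truth gives 0; no alternative beats it.
(Checking all 125 profiles: 8 have a profitable deviation, 117 do not.)

8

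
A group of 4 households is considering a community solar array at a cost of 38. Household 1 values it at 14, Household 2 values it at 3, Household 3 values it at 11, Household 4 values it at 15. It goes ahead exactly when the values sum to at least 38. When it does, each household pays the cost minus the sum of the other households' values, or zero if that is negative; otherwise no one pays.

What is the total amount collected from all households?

25

Total value 43 ≥ cost 38, so it is built.
Household 1: others sum to 29; max(0, 38 - 29) = 9.
Household 2: others sum to 40; max(0, 38 - 40) = 0.
Household 3: others sum to 32; max(0, 38 - 32) = 6.
Household 4: others sum to 28; max(0, 38 - 28) = 10.
Total collected = 9 + 0 + 6 + 10 = 25.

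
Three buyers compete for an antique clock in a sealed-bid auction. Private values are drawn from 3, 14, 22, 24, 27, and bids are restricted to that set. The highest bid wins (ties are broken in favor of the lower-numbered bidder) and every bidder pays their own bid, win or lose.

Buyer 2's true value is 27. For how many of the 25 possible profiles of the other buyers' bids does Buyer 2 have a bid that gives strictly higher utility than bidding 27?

Others bid (3, 3): truth gives 0; bid 14 gives 13 > 0. Violating.
Others bid (3, 14): truth gives 0; bid 14 gives 13 > 0. Violating.
Others bid (3, 22): truth gives 0; bid 22 gives 5 > 0. Violating.
Others bid (3, 24): truth gives 0; bid 24 gives 3 > 0. Violating.
Others bid (3, 27): truth gives 0; no alternative beats it.
Others bid (14, 27): truth gives 0; no alternative beats it.
(Checking all 25 profiles: 17 have a profitable deviation, 8 do not.)

17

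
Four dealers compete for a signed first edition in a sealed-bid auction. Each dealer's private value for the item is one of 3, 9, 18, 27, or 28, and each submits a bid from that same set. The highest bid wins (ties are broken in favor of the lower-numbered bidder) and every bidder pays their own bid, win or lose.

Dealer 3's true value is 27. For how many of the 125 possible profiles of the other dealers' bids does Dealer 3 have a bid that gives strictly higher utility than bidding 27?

Others bid (3, 3, 3): truth gives 0; bid 9 gives 18 > 0. Violating.
Others bid (3, 3, 9): truth gives 0; bid 9 gives 18 > 0. Violating.
Others bid (3, 3, 18): truth gives 0; bid 18 gives 9 > 0. Violating.
Others bid (3, 3, 28): truth gives -27; bid 28 gives -1 > -27. Violating.
Others bid (3, 3, 27): truth gives 0; no alternative beats it.
Others bid (3, 9, 27): truth gives 0; no alternative beats it.
(Checking all 125 profiles: 101 have a profitable deviation, 24 do not.)

101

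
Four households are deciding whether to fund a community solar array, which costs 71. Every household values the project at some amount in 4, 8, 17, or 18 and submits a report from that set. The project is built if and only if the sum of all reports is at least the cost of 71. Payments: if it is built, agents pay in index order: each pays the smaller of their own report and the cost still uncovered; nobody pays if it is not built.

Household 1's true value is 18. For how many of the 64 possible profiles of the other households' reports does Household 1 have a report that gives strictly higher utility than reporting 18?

Others report (18, 18, 18): truth gives 0; report 17 gives 1 > 0. Violating.
Others report (4, 4, 4): truth gives 0; no alternative beats it.
Others report (4, 4, 8): truth gives 0; no alternative beats it.
(Checking all 64 profiles: 1 has a profitable deviation, 63 do not.)

1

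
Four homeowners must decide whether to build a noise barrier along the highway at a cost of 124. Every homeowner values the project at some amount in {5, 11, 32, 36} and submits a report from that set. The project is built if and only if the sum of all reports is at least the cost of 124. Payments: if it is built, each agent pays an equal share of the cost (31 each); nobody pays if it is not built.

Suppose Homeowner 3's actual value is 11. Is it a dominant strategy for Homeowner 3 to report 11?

Check each profile of the others' reports and compare truth against every alternative report.
Others report (5, 5, 5): truth gives 0, best alternative gives 0.
Others report (5, 5, 11): truth gives 0, best alternative gives 0.
Others report (5, 5, 32): truth gives 0, best alternative gives 0.
Others report (5, 5, 36): truth gives 0, best alternative gives 0.
Others report (5, 11, 5): truth gives 0, best alternative gives 0.
Others report (5, 11, 11): truth gives 0, best alternative gives 0.
(Remaining 58 profiles checked similarly; truth is weakly best in each.)
In every case the truthful report is at least as good as any alternative, so it is a dominant strategy.

Yes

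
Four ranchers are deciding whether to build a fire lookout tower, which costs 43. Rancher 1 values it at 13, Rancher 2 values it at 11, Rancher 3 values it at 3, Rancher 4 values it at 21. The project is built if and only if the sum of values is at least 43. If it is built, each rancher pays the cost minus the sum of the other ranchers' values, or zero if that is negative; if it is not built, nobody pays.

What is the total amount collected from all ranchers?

30

Total value 48 ≥ cost 43, so it is built.
Rancher 1: others sum to 35; max(0, 43 - 35) = 8.
Rancher 2: others sum to 37; max(0, 43 - 37) = 6.
Rancher 3: others sum to 45; max(0, 43 - 45) = 0.
Rancher 4: others sum to 27; max(0, 43 - 27) = 16.
Total collected = 8 + 6 + 0 + 16 = 30.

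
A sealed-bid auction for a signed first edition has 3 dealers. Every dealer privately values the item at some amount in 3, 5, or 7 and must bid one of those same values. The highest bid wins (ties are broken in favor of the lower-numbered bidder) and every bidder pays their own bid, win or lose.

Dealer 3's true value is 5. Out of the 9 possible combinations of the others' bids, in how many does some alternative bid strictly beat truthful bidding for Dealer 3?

Others bid (3, 5): truth gives -5; bid 7 gives -2 > -5. Violating.
Others bid (3, 7): truth gives -5; bid 3 gives -3 > -5. Violating.
Others bid (5, 3): truth gives -5; bid 7 gives -2 > -5. Violating.
Others bid (5, 5): truth gives -5; bid 7 gives -2 > -5. Violating.
Others bid (3, 3): truth gives 0; no alternative beats it.
(Checking all 9 profiles: 8 have a profitable deviation, 1 does not.)

8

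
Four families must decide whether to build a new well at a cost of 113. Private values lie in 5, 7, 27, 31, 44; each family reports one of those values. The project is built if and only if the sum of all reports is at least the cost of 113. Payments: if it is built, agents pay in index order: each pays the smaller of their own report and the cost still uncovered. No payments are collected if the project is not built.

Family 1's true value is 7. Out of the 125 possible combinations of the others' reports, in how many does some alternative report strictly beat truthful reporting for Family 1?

7

Others report (27, 44, 44): truth gives 0; report 5 gives 2 > 0. Violating.
Others report (31, 44, 44): truth gives 0; report 5 gives 2 > 0. Violating.
Others report (44, 27, 44): truth gives 0; report 5 gives 2 > 0. Violating.
Others report (44, 31, 44): truth gives 0; report 5 gives 2 > 0. Violating.
Others report (5, 5, 5): truth gives 0; no alternative beats it.
Others report (5, 5, 7): truth gives 0; no alternative beats it.
(Checking all 125 profiles: 7 have a profitable deviation, 118 do not.)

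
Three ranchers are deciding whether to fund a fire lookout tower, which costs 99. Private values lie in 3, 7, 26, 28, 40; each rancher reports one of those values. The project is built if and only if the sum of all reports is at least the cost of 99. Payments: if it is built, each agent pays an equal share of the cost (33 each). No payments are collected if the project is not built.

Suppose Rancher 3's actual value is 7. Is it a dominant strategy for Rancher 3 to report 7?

Check each profile of the others' reports and compare truth against every alternative report.
Others report (3, 3): truth gives 0, best alternative gives 0.
Others report (3, 7): truth gives 0, best alternative gives 0.
Others report (3, 26): truth gives 0, best alternative gives 0.
Others report (3, 28): truth gives 0, best alternative gives 0.
Others report (3, 40): truth gives 0, best alternative gives 0.
Others report (7, 3): truth gives 0, best alternative gives 0.
(Remaining 19 profiles checked similarly; truth is weakly best in each.)
In every case the truthful report is at least as good as any alternative, so it is a dominant strategy.

Yes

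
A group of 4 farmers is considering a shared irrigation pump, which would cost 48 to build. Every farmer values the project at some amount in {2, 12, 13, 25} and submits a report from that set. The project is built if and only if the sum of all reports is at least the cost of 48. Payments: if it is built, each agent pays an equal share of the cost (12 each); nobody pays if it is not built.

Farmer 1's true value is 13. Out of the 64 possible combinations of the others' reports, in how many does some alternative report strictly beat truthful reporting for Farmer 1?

Others report (2, 2, 25): truth gives 0; report 25 gives 1 > 0. Violating.
Others report (2, 12, 12): truth gives 0; report 25 gives 1 > 0. Violating.
Others report (2, 12, 13): truth gives 0; report 25 gives 1 > 0. Violating.
Others report (2, 13, 12): truth gives 0; report 25 gives 1 > 0. Violating.
Others report (2, 2, 2): truth gives 0; no alternative beats it.
Others report (2, 2, 12): truth gives 0; no alternative beats it.
(Checking all 64 profiles: 15 have a profitable deviation, 49 do not.)

15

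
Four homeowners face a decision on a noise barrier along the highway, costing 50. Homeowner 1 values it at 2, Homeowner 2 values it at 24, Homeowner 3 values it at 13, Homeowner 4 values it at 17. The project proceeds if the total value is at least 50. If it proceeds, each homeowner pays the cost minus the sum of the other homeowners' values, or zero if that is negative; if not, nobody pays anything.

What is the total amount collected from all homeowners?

36

Total value 56 ≥ cost 50, so it is built.
Homeowner 1: others sum to 54; max(0, 50 - 54) = 0.
Homeowner 2: others sum to 32; max(0, 50 - 32) = 18.
Homeowner 3: others sum to 43; max(0, 50 - 43) = 7.
Homeowner 4: others sum to 39; max(0, 50 - 39) = 11.
Total collected = 0 + 18 + 7 + 11 = 36.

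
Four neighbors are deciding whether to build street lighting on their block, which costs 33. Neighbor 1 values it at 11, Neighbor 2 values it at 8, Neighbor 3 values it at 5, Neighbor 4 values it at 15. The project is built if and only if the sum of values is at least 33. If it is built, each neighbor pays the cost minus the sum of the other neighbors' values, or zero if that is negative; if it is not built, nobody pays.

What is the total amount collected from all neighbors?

16

Total value 39 ≥ cost 33, so it is built.
Neighbor 1: others sum to 28; max(0, 33 - 28) = 5.
Neighbor 2: others sum to 31; max(0, 33 - 31) = 2.
Neighbor 3: others sum to 34; max(0, 33 - 34) = 0.
Neighbor 4: others sum to 24; max(0, 33 - 24) = 9.
Total collected = 5 + 2 + 0 + 9 = 16.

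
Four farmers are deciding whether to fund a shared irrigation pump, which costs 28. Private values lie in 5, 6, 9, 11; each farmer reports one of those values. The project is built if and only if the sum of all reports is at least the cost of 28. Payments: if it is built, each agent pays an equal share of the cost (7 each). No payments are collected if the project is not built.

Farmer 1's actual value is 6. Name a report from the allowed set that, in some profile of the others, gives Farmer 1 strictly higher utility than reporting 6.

5

Suppose Farmer 2 reports 5, Farmer 3 reports 6 and Farmer 4 reports 11.
Report 6: project built, pays 7, utility 6 - 7 = -1.
Report 5: project not built, utility 0.
So reporting 5 beats truth here (0 > -1).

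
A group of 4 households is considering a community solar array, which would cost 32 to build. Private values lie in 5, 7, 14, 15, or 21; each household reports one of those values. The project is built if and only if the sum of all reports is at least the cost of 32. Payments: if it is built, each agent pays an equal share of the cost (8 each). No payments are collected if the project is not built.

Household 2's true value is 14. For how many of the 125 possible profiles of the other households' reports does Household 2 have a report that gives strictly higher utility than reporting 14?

4

Others report (5, 5, 5): truth gives 0; report 21 gives 6 > 0. Violating.
Others report (5, 5, 7): truth gives 0; report 15 gives 6 > 0. Violating.
Others report (5, 7, 5): truth gives 0; report 15 gives 6 > 0. Violating.
Others report (7, 5, 5): truth gives 0; report 15 gives 6 > 0. Violating.
Others report (5, 5, 14): truth gives 6; no alternative beats it.
Others report (5, 5, 15): truth gives 6; no alternative beats it.
(Checking all 125 profiles: 4 have a profitable deviation, 121 do not.)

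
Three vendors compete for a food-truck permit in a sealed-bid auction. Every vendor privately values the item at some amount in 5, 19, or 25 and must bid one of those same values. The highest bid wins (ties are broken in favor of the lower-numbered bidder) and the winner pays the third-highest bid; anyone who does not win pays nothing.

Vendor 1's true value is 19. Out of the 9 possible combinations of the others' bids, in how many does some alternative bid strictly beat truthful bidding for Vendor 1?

2

Others bid (5, 25): truth gives 0; bid 25 gives 14 > 0. Violating.
Others bid (25, 5): truth gives 0; bid 25 gives 14 > 0. Violating.
Others bid (5, 5): truth gives 14; no alternative beats it.
Others bid (5, 19): truth gives 14; no alternative beats it.
(Checking all 9 profiles: 2 have a profitable deviation, 7 do not.)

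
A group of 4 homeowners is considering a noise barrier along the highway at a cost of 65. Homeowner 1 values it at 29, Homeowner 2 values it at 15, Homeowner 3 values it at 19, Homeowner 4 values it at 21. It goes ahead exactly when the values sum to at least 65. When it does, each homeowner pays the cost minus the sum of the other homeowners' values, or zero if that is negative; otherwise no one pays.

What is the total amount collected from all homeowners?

Total value 84 ≥ cost 65, so it is built.
Homeowner 1: others sum to 55; max(0, 65 - 55) = 10.
Homeowner 2: others sum to 69; max(0, 65 - 69) = 0.
Homeowner 3: others sum to 65; max(0, 65 - 65) = 0.
Homeowner 4: others sum to 63; max(0, 65 - 63) = 2.
Total collected = 10 + 0 + 0 + 2 = 12.

12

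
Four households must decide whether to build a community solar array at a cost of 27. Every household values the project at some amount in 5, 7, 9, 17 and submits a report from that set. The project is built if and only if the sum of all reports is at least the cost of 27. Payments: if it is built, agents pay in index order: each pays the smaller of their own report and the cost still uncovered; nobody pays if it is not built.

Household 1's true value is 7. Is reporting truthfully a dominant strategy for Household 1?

Consider the case where Household 2 reports 5, Household 3 reports 5 and Household 4 reports 17.
Truthful report 7: project built, pays 7, utility 7 - 7 = 0.
Report 5 instead: project built, pays 5, utility 7 - 5 = 2.
Since 2 > 0, reporting 5 is strictly better here, so truthful reporting is not dominant.

No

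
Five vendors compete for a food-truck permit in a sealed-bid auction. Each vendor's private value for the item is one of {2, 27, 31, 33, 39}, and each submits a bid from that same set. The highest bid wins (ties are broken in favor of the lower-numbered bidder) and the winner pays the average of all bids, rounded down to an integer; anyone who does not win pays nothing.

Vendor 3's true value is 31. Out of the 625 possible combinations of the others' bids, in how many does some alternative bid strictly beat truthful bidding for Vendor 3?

246

Others bid (2, 2, 2, 33): truth gives 0; bid 33 gives 17 > 0. Violating.
Others bid (2, 2, 2, 39): truth gives 0; bid 39 gives 15 > 0. Violating.
Others bid (2, 2, 27, 33): truth gives 0; bid 33 gives 12 > 0. Violating.
Others bid (2, 2, 27, 39): truth gives 0; bid 39 gives 10 > 0. Violating.
Others bid (2, 2, 2, 2): truth gives 24; no alternative beats it.
Others bid (2, 2, 2, 27): truth gives 19; no alternative beats it.
(Checking all 625 profiles: 246 have a profitable deviation, 379 do not.)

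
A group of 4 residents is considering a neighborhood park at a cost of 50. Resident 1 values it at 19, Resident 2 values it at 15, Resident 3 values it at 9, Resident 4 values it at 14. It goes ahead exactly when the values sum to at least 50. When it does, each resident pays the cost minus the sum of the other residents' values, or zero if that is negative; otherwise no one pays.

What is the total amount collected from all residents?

Total value 57 ≥ cost 50, so it is built.
Resident 1: others sum to 38; max(0, 50 - 38) = 12.
Resident 2: others sum to 42; max(0, 50 - 42) = 8.
Resident 3: others sum to 48; max(0, 50 - 48) = 2.
Resident 4: others sum to 43; max(0, 50 - 43) = 7.
Total collected = 12 + 8 + 2 + 7 = 29.

29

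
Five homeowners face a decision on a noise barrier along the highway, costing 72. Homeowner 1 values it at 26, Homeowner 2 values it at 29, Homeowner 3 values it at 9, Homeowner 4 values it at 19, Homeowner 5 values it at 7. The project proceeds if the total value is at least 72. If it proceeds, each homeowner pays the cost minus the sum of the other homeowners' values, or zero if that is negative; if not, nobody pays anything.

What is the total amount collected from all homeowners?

20

Total value 90 ≥ cost 72, so it is built.
Homeowner 1: others sum to 64; max(0, 72 - 64) = 8.
Homeowner 2: others sum to 61; max(0, 72 - 61) = 11.
Homeowner 3: others sum to 81; max(0, 72 - 81) = 0.
Homeowner 4: others sum to 71; max(0, 72 - 71) = 1.
Homeowner 5: others sum to 83; max(0, 72 - 83) = 0.
Total collected = 8 + 11 + 0 + 1 + 0 = 20.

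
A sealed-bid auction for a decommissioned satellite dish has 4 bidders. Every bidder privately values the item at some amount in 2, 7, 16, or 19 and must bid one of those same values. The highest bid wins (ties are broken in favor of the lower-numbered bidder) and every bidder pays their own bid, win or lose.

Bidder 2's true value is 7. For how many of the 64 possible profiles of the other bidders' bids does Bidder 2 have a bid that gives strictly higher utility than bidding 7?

60

Others bid (2, 2, 16): truth gives -7; bid 2 gives -2 > -7. Violating.
Others bid (2, 2, 19): truth gives -7; bid 2 gives -2 > -7. Violating.
Others bid (2, 7, 16): truth gives -7; bid 2 gives -2 > -7. Violating.
Others bid (2, 7, 19): truth gives -7; bid 2 gives -2 > -7. Violating.
Others bid (2, 2, 2): truth gives 0; no alternative beats it.
Others bid (2, 2, 7): truth gives 0; no alternative beats it.
(Checking all 64 profiles: 60 have a profitable deviation, 4 do not.)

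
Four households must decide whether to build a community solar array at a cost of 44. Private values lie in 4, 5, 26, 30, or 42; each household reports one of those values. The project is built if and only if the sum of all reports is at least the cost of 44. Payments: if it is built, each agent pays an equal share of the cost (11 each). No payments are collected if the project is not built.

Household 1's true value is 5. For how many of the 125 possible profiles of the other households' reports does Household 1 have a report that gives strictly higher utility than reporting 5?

Others report (4, 5, 30): truth gives -6; report 4 gives 0 > -6. Violating.
Others report (4, 30, 5): truth gives -6; report 4 gives 0 > -6. Violating.
Others report (5, 4, 30): truth gives -6; report 4 gives 0 > -6. Violating.
Others report (5, 30, 4): truth gives -6; report 4 gives 0 > -6. Violating.
Others report (4, 4, 4): truth gives 0; no alternative beats it.
Others report (4, 4, 5): truth gives 0; no alternative beats it.
(Checking all 125 profiles: 6 have a profitable deviation, 119 do not.)

6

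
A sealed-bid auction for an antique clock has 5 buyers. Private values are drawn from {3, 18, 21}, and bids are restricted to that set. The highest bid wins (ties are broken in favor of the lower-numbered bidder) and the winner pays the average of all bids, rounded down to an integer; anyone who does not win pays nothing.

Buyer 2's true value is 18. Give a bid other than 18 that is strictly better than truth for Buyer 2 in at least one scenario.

Suppose Buyer 1 bids 3, Buyer 3 bids 3, Buyer 4 bids 3 and Buyer 5 bids 21.
Bid 18: loses, pays 0, utility 0.
Bid 21: wins, pays 10, utility 18 - 10 = 8.
So bidding 21 beats truth here (8 > 0).

21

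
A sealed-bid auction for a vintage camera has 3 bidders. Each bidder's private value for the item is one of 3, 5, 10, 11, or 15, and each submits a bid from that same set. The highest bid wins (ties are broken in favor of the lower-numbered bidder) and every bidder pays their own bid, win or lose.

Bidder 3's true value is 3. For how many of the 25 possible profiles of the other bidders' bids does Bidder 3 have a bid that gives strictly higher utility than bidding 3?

Others bid (3, 3): truth gives -3; bid 5 gives -2 > -3. Violating.
Others bid (3, 5): truth gives -3; no alternative beats it.
Others bid (3, 10): truth gives -3; no alternative beats it.
(Checking all 25 profiles: 1 has a profitable deviation, 24 do not.)

1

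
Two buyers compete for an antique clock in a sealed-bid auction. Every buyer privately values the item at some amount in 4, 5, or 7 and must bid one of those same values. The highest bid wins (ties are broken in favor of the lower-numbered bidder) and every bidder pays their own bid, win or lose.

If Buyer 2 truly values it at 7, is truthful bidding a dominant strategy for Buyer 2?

No

Consider the case where Buyer 1 bids 4.
Truthful bid 7: wins, pays 7, utility 7 - 7 = 0.
Bid 5 instead: wins, pays 5, utility 7 - 5 = 2.
Since 2 > 0, bidding 5 is strictly better here, so truthful bidding is not dominant.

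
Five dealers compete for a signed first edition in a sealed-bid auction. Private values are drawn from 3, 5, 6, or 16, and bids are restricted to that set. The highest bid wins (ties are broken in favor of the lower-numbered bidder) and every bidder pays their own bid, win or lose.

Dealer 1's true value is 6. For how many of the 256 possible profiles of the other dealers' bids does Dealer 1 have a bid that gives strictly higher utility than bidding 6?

191

Others bid (3, 3, 3, 3): truth gives 0; bid 3 gives 3 > 0. Violating.
Others bid (3, 3, 3, 5): truth gives 0; bid 5 gives 1 > 0. Violating.
Others bid (3, 3, 3, 16): truth gives -6; bid 3 gives -3 > -6. Violating.
Others bid (3, 3, 5, 3): truth gives 0; bid 5 gives 1 > 0. Violating.
Others bid (3, 3, 3, 6): truth gives 0; no alternative beats it.
Others bid (3, 3, 5, 6): truth gives 0; no alternative beats it.
(Checking all 256 profiles: 191 have a profitable deviation, 65 do not.)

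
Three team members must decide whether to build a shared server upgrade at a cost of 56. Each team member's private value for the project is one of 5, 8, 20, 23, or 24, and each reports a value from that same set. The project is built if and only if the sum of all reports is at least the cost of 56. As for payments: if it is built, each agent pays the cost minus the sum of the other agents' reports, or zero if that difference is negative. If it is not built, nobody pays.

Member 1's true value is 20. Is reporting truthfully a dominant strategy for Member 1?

Check each profile of the others' reports and compare truth against every alternative report.
Others report (24, 24): truth gives 12, best alternative gives 12.
Others report (23, 24): truth gives 11, best alternative gives 11.
Others report (24, 23): truth gives 11, best alternative gives 11.
Others report (23, 23): truth gives 10, best alternative gives 10.
Others report (20, 24): truth gives 8, best alternative gives 8.
Others report (24, 20): truth gives 8, best alternative gives 8.
(Remaining 19 profiles checked similarly; truth is weakly best in each.)
In every case the truthful report is at least as good as any alternative, so it is a dominant strategy.

Yes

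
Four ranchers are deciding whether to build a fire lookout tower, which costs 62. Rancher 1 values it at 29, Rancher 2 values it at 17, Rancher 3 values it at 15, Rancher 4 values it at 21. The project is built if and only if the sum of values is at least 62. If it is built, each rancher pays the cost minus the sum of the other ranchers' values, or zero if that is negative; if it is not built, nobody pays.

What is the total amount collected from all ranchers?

10

Total value 82 ≥ cost 62, so it is built.
Rancher 1: others sum to 53; max(0, 62 - 53) = 9.
Rancher 2: others sum to 65; max(0, 62 - 65) = 0.
Rancher 3: others sum to 67; max(0, 62 - 67) = 0.
Rancher 4: others sum to 61; max(0, 62 - 61) = 1.
Total collected = 9 + 0 + 0 + 1 = 10.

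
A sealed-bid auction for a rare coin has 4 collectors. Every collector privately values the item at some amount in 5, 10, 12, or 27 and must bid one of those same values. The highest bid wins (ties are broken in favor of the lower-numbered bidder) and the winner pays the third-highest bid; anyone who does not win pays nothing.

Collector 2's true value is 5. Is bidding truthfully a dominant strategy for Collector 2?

Check each profile of the others' bids and compare truth against every alternative bid.
Others bid (5, 10, 10): truth gives 0, best alternative gives -5.
Others bid (5, 5, 5): truth gives 0, best alternative gives 0.
Others bid (5, 5, 10): truth gives 0, best alternative gives 0.
Others bid (5, 5, 12): truth gives 0, best alternative gives 0.
Others bid (5, 5, 27): truth gives 0, best alternative gives 0.
Others bid (5, 10, 5): truth gives 0, best alternative gives 0.
(Remaining 58 profiles checked similarly; truth is weakly best in each.)
In every case the truthful bid is at least as good as any alternative, so it is a dominant strategy.

Yes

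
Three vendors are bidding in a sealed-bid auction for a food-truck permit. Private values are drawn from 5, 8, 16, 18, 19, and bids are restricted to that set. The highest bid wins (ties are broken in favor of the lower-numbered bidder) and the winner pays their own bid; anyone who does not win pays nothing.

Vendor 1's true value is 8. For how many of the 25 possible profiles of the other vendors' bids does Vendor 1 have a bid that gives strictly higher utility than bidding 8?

Others bid (5, 5): truth gives 0; bid 5 gives 3 > 0. Violating.
Others bid (5, 8): truth gives 0; no alternative beats it.
Others bid (5, 16): truth gives 0; no alternative beats it.
(Checking all 25 profiles: 1 has a profitable deviation, 24 do not.)

1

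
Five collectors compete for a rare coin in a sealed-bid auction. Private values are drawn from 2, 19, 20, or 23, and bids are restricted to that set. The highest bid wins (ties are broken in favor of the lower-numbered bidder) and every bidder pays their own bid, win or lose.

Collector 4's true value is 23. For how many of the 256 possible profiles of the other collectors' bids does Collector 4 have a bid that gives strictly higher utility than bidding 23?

Others bid (2, 2, 2, 2): truth gives 0; bid 19 gives 4 > 0. Violating.
Others bid (2, 2, 2, 19): truth gives 0; bid 19 gives 4 > 0. Violating.
Others bid (2, 2, 2, 20): truth gives 0; bid 20 gives 3 > 0. Violating.
Others bid (2, 2, 19, 2): truth gives 0; bid 20 gives 3 > 0. Violating.
Others bid (2, 2, 2, 23): truth gives 0; no alternative beats it.
Others bid (2, 2, 19, 23): truth gives 0; no alternative beats it.
(Checking all 256 profiles: 172 have a profitable deviation, 84 do not.)

172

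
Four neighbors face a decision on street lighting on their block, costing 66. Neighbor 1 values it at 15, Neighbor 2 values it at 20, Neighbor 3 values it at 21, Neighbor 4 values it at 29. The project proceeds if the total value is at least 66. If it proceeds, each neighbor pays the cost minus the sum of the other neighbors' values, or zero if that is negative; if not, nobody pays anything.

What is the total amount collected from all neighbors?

Total value 85 ≥ cost 66, so it is built.
Neighbor 1: others sum to 70; max(0, 66 - 70) = 0.
Neighbor 2: others sum to 65; max(0, 66 - 65) = 1.
Neighbor 3: others sum to 64; max(0, 66 - 64) = 2.
Neighbor 4: others sum to 56; max(0, 66 - 56) = 10.
Total collected = 0 + 1 + 2 + 10 = 13.

13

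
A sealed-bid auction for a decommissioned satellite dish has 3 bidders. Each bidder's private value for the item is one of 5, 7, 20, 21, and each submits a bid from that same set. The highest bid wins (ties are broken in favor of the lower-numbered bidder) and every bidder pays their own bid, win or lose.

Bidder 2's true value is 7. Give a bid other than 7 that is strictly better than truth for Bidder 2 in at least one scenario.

Suppose Bidder 1 bids 5 and Bidder 3 bids 20.
Bid 7: loses but pays 7, utility -7.
Bid 5: loses but pays 5, utility -5.
So bidding 5 beats truth here (-5 > -7).

5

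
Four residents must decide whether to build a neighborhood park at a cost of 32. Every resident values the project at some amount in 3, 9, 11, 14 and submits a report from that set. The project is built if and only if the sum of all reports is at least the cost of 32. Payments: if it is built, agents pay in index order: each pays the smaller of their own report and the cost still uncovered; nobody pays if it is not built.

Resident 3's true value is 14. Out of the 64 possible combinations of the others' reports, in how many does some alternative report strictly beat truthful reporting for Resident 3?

50

Others report (3, 9, 9): truth gives 0; report 11 gives 3 > 0. Violating.
Others report (3, 9, 11): truth gives 0; report 9 gives 5 > 0. Violating.
Others report (3, 9, 14): truth gives 0; report 9 gives 5 > 0. Violating.
Others report (3, 11, 9): truth gives 0; report 9 gives 5 > 0. Violating.
Others report (3, 3, 3): truth gives 0; no alternative beats it.
Others report (3, 3, 9): truth gives 0; no alternative beats it.
(Checking all 64 profiles: 50 have a profitable deviation, 14 do not.)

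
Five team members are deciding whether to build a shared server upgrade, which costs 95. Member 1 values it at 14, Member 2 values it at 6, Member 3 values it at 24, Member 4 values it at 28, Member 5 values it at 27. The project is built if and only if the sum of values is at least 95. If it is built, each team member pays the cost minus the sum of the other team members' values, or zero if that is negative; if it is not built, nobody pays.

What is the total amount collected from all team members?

79

Total value 99 ≥ cost 95, so it is built.
Member 1: others sum to 85; max(0, 95 - 85) = 10.
Member 2: others sum to 93; max(0, 95 - 93) = 2.
Member 3: others sum to 75; max(0, 95 - 75) = 20.
Member 4: others sum to 71; max(0, 95 - 71) = 24.
Member 5: others sum to 72; max(0, 95 - 72) = 23.
Total collected = 10 + 2 + 20 + 24 + 23 = 79.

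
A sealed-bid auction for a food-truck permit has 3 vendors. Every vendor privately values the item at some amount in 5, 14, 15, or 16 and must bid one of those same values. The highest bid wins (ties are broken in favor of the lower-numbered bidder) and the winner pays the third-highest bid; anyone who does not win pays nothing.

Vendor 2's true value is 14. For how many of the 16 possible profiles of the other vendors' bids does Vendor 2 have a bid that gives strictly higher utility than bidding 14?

4

Others bid (5, 15): truth gives 0; bid 15 gives 9 > 0. Violating.
Others bid (5, 16): truth gives 0; bid 16 gives 9 > 0. Violating.
Others bid (14, 5): truth gives 0; bid 15 gives 9 > 0. Violating.
Others bid (15, 5): truth gives 0; bid 16 gives 9 > 0. Violating.
Others bid (5, 5): truth gives 9; no alternative beats it.
Others bid (5, 14): truth gives 9; no alternative beats it.
(Checking all 16 profiles: 4 have a profitable deviation, 12 do not.)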